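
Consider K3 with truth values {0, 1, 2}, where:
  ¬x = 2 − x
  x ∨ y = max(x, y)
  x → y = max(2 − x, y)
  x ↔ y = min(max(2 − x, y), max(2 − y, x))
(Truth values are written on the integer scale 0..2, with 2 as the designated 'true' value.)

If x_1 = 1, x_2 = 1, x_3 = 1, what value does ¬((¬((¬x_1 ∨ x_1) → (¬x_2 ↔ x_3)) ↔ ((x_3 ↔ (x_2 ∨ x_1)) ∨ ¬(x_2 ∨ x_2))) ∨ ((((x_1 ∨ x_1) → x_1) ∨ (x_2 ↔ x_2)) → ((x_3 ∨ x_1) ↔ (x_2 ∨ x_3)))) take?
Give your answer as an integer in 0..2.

¬x_1 = ¬1 = 1
¬x_1 ∨ x_1 = 1 ∨ 1 = 1
¬x_2 = ¬1 = 1
¬x_2 ↔ x_3 = 1 ↔ 1 = 1
(¬x_1 ∨ x_1) → (¬x_2 ↔ x_3) = 1 → 1 = 1
¬((¬x_1 ∨ x_1) → (¬x_2 ↔ x_3)) = ¬1 = 1
x_2 ∨ x_1 = 1 ∨ 1 = 1
x_3 ↔ (x_2 ∨ x_1) = 1 ↔ 1 = 1
x_2 ∨ x_2 = 1 ∨ 1 = 1
¬(x_2 ∨ x_2) = ¬1 = 1
(x_3 ↔ (x_2 ∨ x_1)) ∨ ¬(x_2 ∨ x_2) = 1 ∨ 1 = 1
¬((¬x_1 ∨ x_1) → (¬x_2 ↔ x_3)) ↔ ((x_3 ↔ (x_2 ∨ x_1)) ∨ ¬(x_2 ∨ x_2)) = 1 ↔ 1 = 1
x_1 ∨ x_1 = 1 ∨ 1 = 1
(x_1 ∨ x_1) → x_1 = 1 → 1 = 1
x_2 ↔ x_2 = 1 ↔ 1 = 1
((x_1 ∨ x_1) → x_1) ∨ (x_2 ↔ x_2) = 1 ∨ 1 = 1
x_3 ∨ x_1 = 1 ∨ 1 = 1
x_2 ∨ x_3 = 1 ∨ 1 = 1
(x_3 ∨ x_1) ↔ (x_2 ∨ x_3) = 1 ↔ 1 = 1
(((x_1 ∨ x_1) → x_1) ∨ (x_2 ↔ x_2)) → ((x_3 ∨ x_1) ↔ (x_2 ∨ x_3)) = 1 → 1 = 1
(¬((¬x_1 ∨ x_1) → (¬x_2 ↔ x_3)) ↔ ((x_3 ↔ (x_2 ∨ x_1)) ∨ ¬(x_2 ∨ x_2))) ∨ ((((x_1 ∨ x_1) → x_1) ∨ (x_2 ↔ x_2)) → ((x_3 ∨ x_1) ↔ (x_2 ∨ x_3))) = 1 ∨ 1 = 1
¬((¬((¬x_1 ∨ x_1) → (¬x_2 ↔ x_3)) ↔ ((x_3 ↔ (x_2 ∨ x_1)) ∨ ¬(x_2 ∨ x_2))) ∨ ((((x_1 ∨ x_1) → x_1) ∨ (x_2 ↔ x_2)) → ((x_3 ∨ x_1) ↔ (x_2 ∨ x_3)))) = ¬1 = 1

1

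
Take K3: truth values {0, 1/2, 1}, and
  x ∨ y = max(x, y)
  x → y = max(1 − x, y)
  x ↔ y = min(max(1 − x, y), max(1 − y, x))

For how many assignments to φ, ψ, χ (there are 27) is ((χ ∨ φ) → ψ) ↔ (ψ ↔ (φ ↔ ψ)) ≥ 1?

value 1: 4 assignments (counts)
value 1/2: 16 assignments
value 0: 7 assignments
So 4 of the 27 assignments meet the threshold.

4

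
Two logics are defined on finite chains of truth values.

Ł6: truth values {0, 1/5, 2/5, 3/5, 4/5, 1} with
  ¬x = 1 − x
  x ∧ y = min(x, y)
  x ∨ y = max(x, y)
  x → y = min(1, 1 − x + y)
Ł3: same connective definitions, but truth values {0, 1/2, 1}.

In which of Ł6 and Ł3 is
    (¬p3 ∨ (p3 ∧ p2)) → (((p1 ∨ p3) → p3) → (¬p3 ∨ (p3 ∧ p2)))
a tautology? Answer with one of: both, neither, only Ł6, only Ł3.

both

In Ł6: every assignment gives 1 — tautology.
In Ł3: every assignment gives 1 — tautology.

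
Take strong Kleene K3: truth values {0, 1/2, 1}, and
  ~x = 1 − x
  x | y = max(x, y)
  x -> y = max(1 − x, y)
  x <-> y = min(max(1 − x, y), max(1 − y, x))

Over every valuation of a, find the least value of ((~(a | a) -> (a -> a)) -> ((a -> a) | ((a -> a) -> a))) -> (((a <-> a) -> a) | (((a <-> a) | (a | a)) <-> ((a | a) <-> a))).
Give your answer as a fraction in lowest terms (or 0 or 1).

Take a = 1/2:
a | a = 1/2 | 1/2 = 1/2
~(a | a) = ~1/2 = 1/2
a -> a = 1/2 -> 1/2 = 1/2
~(a | a) -> (a -> a) = 1/2 -> 1/2 = 1/2
a -> a = 1/2 -> 1/2 = 1/2
a -> a = 1/2 -> 1/2 = 1/2
(a -> a) -> a = 1/2 -> 1/2 = 1/2
(a -> a) | ((a -> a) -> a) = 1/2 | 1/2 = 1/2
(~(a | a) -> (a -> a)) -> ((a -> a) | ((a -> a) -> a)) = 1/2 -> 1/2 = 1/2
a <-> a = 1/2 <-> 1/2 = 1/2
(a <-> a) -> a = 1/2 -> 1/2 = 1/2
a <-> a = 1/2 <-> 1/2 = 1/2
a | a = 1/2 | 1/2 = 1/2
(a <-> a) | (a | a) = 1/2 | 1/2 = 1/2
a | a = 1/2 | 1/2 = 1/2
(a | a) <-> a = 1/2 <-> 1/2 = 1/2
((a <-> a) | (a | a)) <-> ((a | a) <-> a) = 1/2 <-> 1/2 = 1/2
((a <-> a) -> a) | (((a <-> a) | (a | a)) <-> ((a | a) <-> a)) = 1/2 | 1/2 = 1/2
((~(a | a) -> (a -> a)) -> ((a -> a) | ((a -> a) -> a))) -> (((a <-> a) -> a) | (((a <-> a) | (a | a)) <-> ((a | a) <-> a))) = 1/2 -> 1/2 = 1/2
No assignment yields a value below 1/2, so this is the minimum.

1/2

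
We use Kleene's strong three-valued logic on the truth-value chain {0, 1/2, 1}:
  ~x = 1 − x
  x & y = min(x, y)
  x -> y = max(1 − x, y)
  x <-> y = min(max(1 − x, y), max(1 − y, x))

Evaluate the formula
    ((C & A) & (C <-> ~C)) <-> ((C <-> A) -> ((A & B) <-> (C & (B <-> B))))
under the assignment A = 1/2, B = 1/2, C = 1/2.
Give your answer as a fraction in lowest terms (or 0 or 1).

1/2

C & A = 1/2 & 1/2 = 1/2
~C = ~1/2 = 1/2
C <-> ~C = 1/2 <-> 1/2 = 1/2
(C & A) & (C <-> ~C) = 1/2 & 1/2 = 1/2
C <-> A = 1/2 <-> 1/2 = 1/2
A & B = 1/2 & 1/2 = 1/2
B <-> B = 1/2 <-> 1/2 = 1/2
C & (B <-> B) = 1/2 & 1/2 = 1/2
(A & B) <-> (C & (B <-> B)) = 1/2 <-> 1/2 = 1/2
(C <-> A) -> ((A & B) <-> (C & (B <-> B))) = 1/2 -> 1/2 = 1/2
((C & A) & (C <-> ~C)) <-> ((C <-> A) -> ((A & B) <-> (C & (B <-> B)))) = 1/2 <-> 1/2 = 1/2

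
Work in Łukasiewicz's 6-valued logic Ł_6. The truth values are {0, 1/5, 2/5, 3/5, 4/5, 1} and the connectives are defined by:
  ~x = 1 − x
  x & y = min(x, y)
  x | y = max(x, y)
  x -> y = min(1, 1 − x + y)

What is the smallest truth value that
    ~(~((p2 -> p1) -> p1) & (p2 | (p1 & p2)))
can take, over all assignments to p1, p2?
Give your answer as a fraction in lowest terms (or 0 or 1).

3/5

Take p1 = 0, p2 = 2/5:
p2 -> p1 = 2/5 -> 0 = 3/5
(p2 -> p1) -> p1 = 3/5 -> 0 = 2/5
~((p2 -> p1) -> p1) = ~2/5 = 3/5
p1 & p2 = 0 & 2/5 = 0
p2 | (p1 & p2) = 2/5 | 0 = 2/5
~((p2 -> p1) -> p1) & (p2 | (p1 & p2)) = 3/5 & 2/5 = 2/5
~(~((p2 -> p1) -> p1) & (p2 | (p1 & p2))) = ~2/5 = 3/5
No assignment yields a value below 3/5, so this is the minimum.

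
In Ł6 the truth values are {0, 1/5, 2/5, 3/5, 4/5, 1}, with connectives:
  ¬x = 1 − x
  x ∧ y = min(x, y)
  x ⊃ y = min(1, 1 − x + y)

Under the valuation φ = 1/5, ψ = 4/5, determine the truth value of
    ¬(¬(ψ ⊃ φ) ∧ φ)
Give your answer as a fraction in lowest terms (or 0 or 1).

ψ ⊃ φ = 4/5 ⊃ 1/5 = 2/5
¬(ψ ⊃ φ) = ¬2/5 = 3/5
¬(ψ ⊃ φ) ∧ φ = 3/5 ∧ 1/5 = 1/5
¬(¬(ψ ⊃ φ) ∧ φ) = ¬1/5 = 4/5

4/5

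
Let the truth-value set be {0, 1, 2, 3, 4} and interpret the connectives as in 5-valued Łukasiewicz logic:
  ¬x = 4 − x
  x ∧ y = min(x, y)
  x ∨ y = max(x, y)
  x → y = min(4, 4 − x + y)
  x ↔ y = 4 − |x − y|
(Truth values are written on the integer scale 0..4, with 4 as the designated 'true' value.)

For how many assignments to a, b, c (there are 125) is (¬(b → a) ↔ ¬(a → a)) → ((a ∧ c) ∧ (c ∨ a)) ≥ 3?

47

value 4: 19 assignments (counts)
value 3: 28 assignments (counts)
value 2: 31 assignments
value 1: 28 assignments
value 0: 19 assignments
So 47 of the 125 assignments meet the threshold.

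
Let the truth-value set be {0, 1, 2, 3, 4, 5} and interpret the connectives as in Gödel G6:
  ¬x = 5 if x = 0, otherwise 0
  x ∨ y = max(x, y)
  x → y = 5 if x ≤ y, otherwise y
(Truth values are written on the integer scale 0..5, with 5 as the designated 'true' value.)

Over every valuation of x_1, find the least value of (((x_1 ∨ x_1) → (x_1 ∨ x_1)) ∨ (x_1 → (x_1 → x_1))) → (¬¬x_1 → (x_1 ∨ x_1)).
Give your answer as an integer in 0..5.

Take x_1 = 1:
x_1 ∨ x_1 = 1 ∨ 1 = 1
x_1 ∨ x_1 = 1 ∨ 1 = 1
(x_1 ∨ x_1) → (x_1 ∨ x_1) = 1 → 1 = 5
x_1 → x_1 = 1 → 1 = 5
x_1 → (x_1 → x_1) = 1 → 5 = 5
((x_1 ∨ x_1) → (x_1 ∨ x_1)) ∨ (x_1 → (x_1 → x_1)) = 5 ∨ 5 = 5
¬x_1 = ¬1 = 0
¬¬x_1 = ¬0 = 5
x_1 ∨ x_1 = 1 ∨ 1 = 1
¬¬x_1 → (x_1 ∨ x_1) = 5 → 1 = 1
(((x_1 ∨ x_1) → (x_1 ∨ x_1)) ∨ (x_1 → (x_1 → x_1))) → (¬¬x_1 → (x_1 ∨ x_1)) = 5 → 1 = 1
No assignment yields a value below 1, so this is the minimum.

1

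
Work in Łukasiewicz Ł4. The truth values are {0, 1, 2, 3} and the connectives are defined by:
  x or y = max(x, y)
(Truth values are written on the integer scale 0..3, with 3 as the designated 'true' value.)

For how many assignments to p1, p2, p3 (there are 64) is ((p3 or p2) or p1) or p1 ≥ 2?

56

value 3: 37 assignments (counts)
value 2: 19 assignments (counts)
value 1: 7 assignments
value 0: 1 assignment
So 56 of the 64 assignments meet the threshold.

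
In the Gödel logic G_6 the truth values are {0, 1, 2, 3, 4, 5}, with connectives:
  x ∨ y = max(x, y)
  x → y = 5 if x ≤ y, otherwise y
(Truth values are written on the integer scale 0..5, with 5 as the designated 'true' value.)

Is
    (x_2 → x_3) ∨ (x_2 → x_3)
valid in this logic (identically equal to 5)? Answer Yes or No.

No

Counterexample: take x_2 = 1, x_3 = 0.
x_2 → x_3 = 1 → 0 = 0
x_2 → x_3 = 1 → 0 = 0
(x_2 → x_3) ∨ (x_2 → x_3) = 0 ∨ 0 = 0
This gives 0 ≠ 5.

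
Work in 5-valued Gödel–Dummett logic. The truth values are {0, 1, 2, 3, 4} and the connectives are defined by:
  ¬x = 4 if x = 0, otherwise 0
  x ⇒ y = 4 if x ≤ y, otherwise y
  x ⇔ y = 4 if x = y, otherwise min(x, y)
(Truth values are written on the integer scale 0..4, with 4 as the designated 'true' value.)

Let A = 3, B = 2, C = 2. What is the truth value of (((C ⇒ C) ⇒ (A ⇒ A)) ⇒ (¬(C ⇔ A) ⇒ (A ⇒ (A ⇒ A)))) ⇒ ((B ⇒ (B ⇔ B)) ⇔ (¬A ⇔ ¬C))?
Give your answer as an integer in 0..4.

4

C ⇒ C = 2 ⇒ 2 = 4
A ⇒ A = 3 ⇒ 3 = 4
(C ⇒ C) ⇒ (A ⇒ A) = 4 ⇒ 4 = 4
C ⇔ A = 2 ⇔ 3 = 2
¬(C ⇔ A) = ¬2 = 0
A ⇒ A = 3 ⇒ 3 = 4
A ⇒ (A ⇒ A) = 3 ⇒ 4 = 4
¬(C ⇔ A) ⇒ (A ⇒ (A ⇒ A)) = 0 ⇒ 4 = 4
((C ⇒ C) ⇒ (A ⇒ A)) ⇒ (¬(C ⇔ A) ⇒ (A ⇒ (A ⇒ A))) = 4 ⇒ 4 = 4
B ⇔ B = 2 ⇔ 2 = 4
B ⇒ (B ⇔ B) = 2 ⇒ 4 = 4
¬A = ¬3 = 0
¬C = ¬2 = 0
¬A ⇔ ¬C = 0 ⇔ 0 = 4
(B ⇒ (B ⇔ B)) ⇔ (¬A ⇔ ¬C) = 4 ⇔ 4 = 4
(((C ⇒ C) ⇒ (A ⇒ A)) ⇒ (¬(C ⇔ A) ⇒ (A ⇒ (A ⇒ A)))) ⇒ ((B ⇒ (B ⇔ B)) ⇔ (¬A ⇔ ¬C)) = 4 ⇒ 4 = 4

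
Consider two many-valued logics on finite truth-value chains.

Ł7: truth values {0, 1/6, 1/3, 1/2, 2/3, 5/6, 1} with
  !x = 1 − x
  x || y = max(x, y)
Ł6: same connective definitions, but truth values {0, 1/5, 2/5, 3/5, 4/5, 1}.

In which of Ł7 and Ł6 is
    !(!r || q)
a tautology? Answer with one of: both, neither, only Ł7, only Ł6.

In Ł7: at q = 0, r = 0 the value is 0 — not a tautology.
In Ł6: at q = 0, r = 0 the value is 0 — not a tautology.

neither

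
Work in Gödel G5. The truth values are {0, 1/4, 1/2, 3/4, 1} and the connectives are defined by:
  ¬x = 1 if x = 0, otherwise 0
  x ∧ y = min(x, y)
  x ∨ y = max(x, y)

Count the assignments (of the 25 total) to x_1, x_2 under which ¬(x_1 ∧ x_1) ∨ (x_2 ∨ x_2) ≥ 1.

9

value 1: 9 assignments (counts)
value 3/4: 4 assignments
value 1/2: 4 assignments
value 1/4: 4 assignments
value 0: 4 assignments
So 9 of the 25 assignments meet the threshold.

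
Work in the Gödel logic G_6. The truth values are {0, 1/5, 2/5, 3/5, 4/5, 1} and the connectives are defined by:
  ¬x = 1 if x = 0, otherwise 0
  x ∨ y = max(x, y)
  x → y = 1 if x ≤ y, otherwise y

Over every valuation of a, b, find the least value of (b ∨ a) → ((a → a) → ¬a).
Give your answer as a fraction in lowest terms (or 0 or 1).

Take a = 1/5, b = 0:
b ∨ a = 0 ∨ 1/5 = 1/5
a → a = 1/5 → 1/5 = 1
¬a = ¬1/5 = 0
(a → a) → ¬a = 1 → 0 = 0
(b ∨ a) → ((a → a) → ¬a) = 1/5 → 0 = 0
No assignment yields a value below 0, so this is the minimum.

0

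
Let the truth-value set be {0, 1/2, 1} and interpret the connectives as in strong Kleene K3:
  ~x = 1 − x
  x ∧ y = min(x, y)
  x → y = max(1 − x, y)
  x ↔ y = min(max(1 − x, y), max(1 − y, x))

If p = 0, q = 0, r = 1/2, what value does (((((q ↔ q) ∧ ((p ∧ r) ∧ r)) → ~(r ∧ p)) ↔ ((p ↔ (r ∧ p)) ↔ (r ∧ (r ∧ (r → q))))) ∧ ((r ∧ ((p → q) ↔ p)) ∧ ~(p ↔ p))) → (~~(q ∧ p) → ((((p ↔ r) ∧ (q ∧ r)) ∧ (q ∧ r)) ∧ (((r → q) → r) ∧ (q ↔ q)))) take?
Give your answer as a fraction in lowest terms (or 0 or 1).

q ↔ q = 0 ↔ 0 = 1
p ∧ r = 0 ∧ 1/2 = 0
(p ∧ r) ∧ r = 0 ∧ 1/2 = 0
(q ↔ q) ∧ ((p ∧ r) ∧ r) = 1 ∧ 0 = 0
r ∧ p = 1/2 ∧ 0 = 0
~(r ∧ p) = ~0 = 1
((q ↔ q) ∧ ((p ∧ r) ∧ r)) → ~(r ∧ p) = 0 → 1 = 1
r ∧ p = 1/2 ∧ 0 = 0
p ↔ (r ∧ p) = 0 ↔ 0 = 1
r → q = 1/2 → 0 = 1/2
r ∧ (r → q) = 1/2 ∧ 1/2 = 1/2
r ∧ (r ∧ (r → q)) = 1/2 ∧ 1/2 = 1/2
(p ↔ (r ∧ p)) ↔ (r ∧ (r ∧ (r → q))) = 1 ↔ 1/2 = 1/2
(((q ↔ q) ∧ ((p ∧ r) ∧ r)) → ~(r ∧ p)) ↔ ((p ↔ (r ∧ p)) ↔ (r ∧ (r ∧ (r → q)))) = 1 ↔ 1/2 = 1/2
p → q = 0 → 0 = 1
(p → q) ↔ p = 1 ↔ 0 = 0
r ∧ ((p → q) ↔ p) = 1/2 ∧ 0 = 0
p ↔ p = 0 ↔ 0 = 1
~(p ↔ p) = ~1 = 0
(r ∧ ((p → q) ↔ p)) ∧ ~(p ↔ p) = 0 ∧ 0 = 0
((((q ↔ q) ∧ ((p ∧ r) ∧ r)) → ~(r ∧ p)) ↔ ((p ↔ (r ∧ p)) ↔ (r ∧ (r ∧ (r → q))))) ∧ ((r ∧ ((p → q) ↔ p)) ∧ ~(p ↔ p)) = 1/2 ∧ 0 = 0
q ∧ p = 0 ∧ 0 = 0
~(q ∧ p) = ~0 = 1
~~(q ∧ p) = ~1 = 0
p ↔ r = 0 ↔ 1/2 = 1/2
q ∧ r = 0 ∧ 1/2 = 0
(p ↔ r) ∧ (q ∧ r) = 1/2 ∧ 0 = 0
q ∧ r = 0 ∧ 1/2 = 0
((p ↔ r) ∧ (q ∧ r)) ∧ (q ∧ r) = 0 ∧ 0 = 0
r → q = 1/2 → 0 = 1/2
(r → q) → r = 1/2 → 1/2 = 1/2
q ↔ q = 0 ↔ 0 = 1
((r → q) → r) ∧ (q ↔ q) = 1/2 ∧ 1 = 1/2
(((p ↔ r) ∧ (q ∧ r)) ∧ (q ∧ r)) ∧ (((r → q) → r) ∧ (q ↔ q)) = 0 ∧ 1/2 = 0
~~(q ∧ p) → ((((p ↔ r) ∧ (q ∧ r)) ∧ (q ∧ r)) ∧ (((r → q) → r) ∧ (q ↔ q))) = 0 → 0 = 1
(((((q ↔ q) ∧ ((p ∧ r) ∧ r)) → ~(r ∧ p)) ↔ ((p ↔ (r ∧ p)) ↔ (r ∧ (r ∧ (r → q))))) ∧ ((r ∧ ((p → q) ↔ p)) ∧ ~(p ↔ p))) → (~~(q ∧ p) → ((((p ↔ r) ∧ (q ∧ r)) ∧ (q ∧ r)) ∧ (((r → q) → r) ∧ (q ↔ q)))) = 0 → 1 = 1

1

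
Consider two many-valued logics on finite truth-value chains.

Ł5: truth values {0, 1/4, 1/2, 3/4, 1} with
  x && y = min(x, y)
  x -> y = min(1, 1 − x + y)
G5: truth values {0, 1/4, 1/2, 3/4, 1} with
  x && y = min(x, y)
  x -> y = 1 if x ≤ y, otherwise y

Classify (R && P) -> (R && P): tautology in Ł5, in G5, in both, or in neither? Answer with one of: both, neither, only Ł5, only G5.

both

In Ł5: every assignment gives 1 — tautology.
In G5: every assignment gives 1 — tautology.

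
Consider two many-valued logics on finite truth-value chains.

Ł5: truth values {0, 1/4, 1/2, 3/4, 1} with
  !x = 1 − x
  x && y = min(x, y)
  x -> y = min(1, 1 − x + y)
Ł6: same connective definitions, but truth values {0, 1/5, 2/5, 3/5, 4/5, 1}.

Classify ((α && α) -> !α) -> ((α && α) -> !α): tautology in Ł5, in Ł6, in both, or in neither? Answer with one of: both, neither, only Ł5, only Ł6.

In Ł5: every assignment gives 1 — tautology.
In Ł6: every assignment gives 1 — tautology.

both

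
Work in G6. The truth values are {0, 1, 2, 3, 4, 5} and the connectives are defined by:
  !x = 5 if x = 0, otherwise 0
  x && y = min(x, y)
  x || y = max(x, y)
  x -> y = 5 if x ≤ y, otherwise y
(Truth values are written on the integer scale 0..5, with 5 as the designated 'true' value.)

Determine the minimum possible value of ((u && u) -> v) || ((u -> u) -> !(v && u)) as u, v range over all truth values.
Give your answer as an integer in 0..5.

Take u = 2, v = 1:
u && u = 2 && 2 = 2
(u && u) -> v = 2 -> 1 = 1
u -> u = 2 -> 2 = 5
v && u = 1 && 2 = 1
!(v && u) = !1 = 0
(u -> u) -> !(v && u) = 5 -> 0 = 0
((u && u) -> v) || ((u -> u) -> !(v && u)) = 1 || 0 = 1
No assignment yields a value below 1, so this is the minimum.

1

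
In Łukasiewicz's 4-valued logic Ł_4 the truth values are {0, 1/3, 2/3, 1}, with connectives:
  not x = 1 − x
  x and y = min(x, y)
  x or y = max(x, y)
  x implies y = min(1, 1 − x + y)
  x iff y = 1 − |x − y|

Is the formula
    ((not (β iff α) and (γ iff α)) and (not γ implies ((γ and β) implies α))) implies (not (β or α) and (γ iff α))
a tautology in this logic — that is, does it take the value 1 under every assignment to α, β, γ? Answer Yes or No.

Counterexample: take α = 0, β = 2/3, γ = 0.
β iff α = 2/3 iff 0 = 1/3
not (β iff α) = not 1/3 = 2/3
γ iff α = 0 iff 0 = 1
not (β iff α) and (γ iff α) = 2/3 and 1 = 2/3
not γ = not 0 = 1
γ and β = 0 and 2/3 = 0
(γ and β) implies α = 0 implies 0 = 1
not γ implies ((γ and β) implies α) = 1 implies 1 = 1
(not (β iff α) and (γ iff α)) and (not γ implies ((γ and β) implies α)) = 2/3 and 1 = 2/3
β or α = 2/3 or 0 = 2/3
not (β or α) = not 2/3 = 1/3
γ iff α = 0 iff 0 = 1
not (β or α) and (γ iff α) = 1/3 and 1 = 1/3
((not (β iff α) and (γ iff α)) and (not γ implies ((γ and β) implies α))) implies (not (β or α) and (γ iff α)) = 2/3 implies 1/3 = 2/3
This gives 2/3 ≠ 1.

No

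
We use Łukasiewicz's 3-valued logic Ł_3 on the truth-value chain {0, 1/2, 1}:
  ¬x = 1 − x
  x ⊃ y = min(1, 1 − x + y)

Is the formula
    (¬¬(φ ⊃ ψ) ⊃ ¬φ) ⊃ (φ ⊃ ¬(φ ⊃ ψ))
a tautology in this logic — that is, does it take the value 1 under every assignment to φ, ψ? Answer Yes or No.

φ = 0, ψ = 0 ↦ 1
φ = 0, ψ = 1/2 ↦ 1
φ = 0, ψ = 1 ↦ 1
φ = 1/2, ψ = 0 ↦ 1
φ = 1/2, ψ = 1/2 ↦ 1
φ = 1/2, ψ = 1 ↦ 1
φ = 1, ψ = 0 ↦ 1
φ = 1, ψ = 1/2 ↦ 1
φ = 1, ψ = 1 ↦ 1
Every assignment gives a value ≥ 1.

Yes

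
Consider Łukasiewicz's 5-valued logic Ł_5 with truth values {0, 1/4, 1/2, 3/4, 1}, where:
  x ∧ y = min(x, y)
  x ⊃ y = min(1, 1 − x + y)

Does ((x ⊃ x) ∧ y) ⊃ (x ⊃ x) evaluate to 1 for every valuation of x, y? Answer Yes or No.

Yes

At x = 1, y = 1/2, for instance:
x ⊃ x = 1 ⊃ 1 = 1
(x ⊃ x) ∧ y = 1 ∧ 1/2 = 1/2
((x ⊃ x) ∧ y) ⊃ (x ⊃ x) = 1/2 ⊃ 1 = 1
and checking the remaining 24 assignments likewise gives ≥ 1 in every case.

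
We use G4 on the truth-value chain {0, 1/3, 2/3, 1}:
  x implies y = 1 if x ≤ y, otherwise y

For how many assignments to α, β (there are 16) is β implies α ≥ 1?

α = 0, β = 0 ↦ 1  ≥
α = 0, β = 1/3 ↦ 0  <
α = 0, β = 2/3 ↦ 0  <
α = 0, β = 1 ↦ 0  <
α = 1/3, β = 0 ↦ 1  ≥
α = 1/3, β = 1/3 ↦ 1  ≥
α = 1/3, β = 2/3 ↦ 1/3  <
α = 1/3, β = 1 ↦ 1/3  <
α = 2/3, β = 0 ↦ 1  ≥
α = 2/3, β = 1/3 ↦ 1  ≥
α = 2/3, β = 2/3 ↦ 1  ≥
α = 2/3, β = 1 ↦ 2/3  <
α = 1, β = 0 ↦ 1  ≥
α = 1, β = 1/3 ↦ 1  ≥
α = 1, β = 2/3 ↦ 1  ≥
α = 1, β = 1 ↦ 1  ≥
So 10 of the 16 assignments meet the threshold.

10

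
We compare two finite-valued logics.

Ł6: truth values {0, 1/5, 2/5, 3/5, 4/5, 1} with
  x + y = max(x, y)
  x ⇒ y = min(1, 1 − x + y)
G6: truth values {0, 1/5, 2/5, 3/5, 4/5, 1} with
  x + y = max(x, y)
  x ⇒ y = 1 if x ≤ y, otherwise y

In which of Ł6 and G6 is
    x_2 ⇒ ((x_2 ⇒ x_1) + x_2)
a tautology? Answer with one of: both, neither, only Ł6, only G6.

both

In Ł6: every assignment gives 1 — tautology.
In G6: every assignment gives 1 — tautology.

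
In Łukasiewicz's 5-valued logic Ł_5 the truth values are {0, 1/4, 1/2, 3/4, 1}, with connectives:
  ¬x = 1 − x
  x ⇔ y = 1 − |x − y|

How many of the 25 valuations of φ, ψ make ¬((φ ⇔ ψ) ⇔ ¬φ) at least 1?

value 1: 2 assignments (counts)
value 3/4: 3 assignments
value 1/2: 6 assignments
value 1/4: 7 assignments
value 0: 7 assignments
So 2 of the 25 assignments meet the threshold.

2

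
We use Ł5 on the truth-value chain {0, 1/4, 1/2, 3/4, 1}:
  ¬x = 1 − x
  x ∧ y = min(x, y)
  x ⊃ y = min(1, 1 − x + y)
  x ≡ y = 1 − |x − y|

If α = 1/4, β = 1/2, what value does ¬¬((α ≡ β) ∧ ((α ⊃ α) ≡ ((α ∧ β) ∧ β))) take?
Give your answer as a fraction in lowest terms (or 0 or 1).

1/4

α ≡ β = 1/4 ≡ 1/2 = 3/4
α ⊃ α = 1/4 ⊃ 1/4 = 1
α ∧ β = 1/4 ∧ 1/2 = 1/4
(α ∧ β) ∧ β = 1/4 ∧ 1/2 = 1/4
(α ⊃ α) ≡ ((α ∧ β) ∧ β) = 1 ≡ 1/4 = 1/4
(α ≡ β) ∧ ((α ⊃ α) ≡ ((α ∧ β) ∧ β)) = 3/4 ∧ 1/4 = 1/4
¬((α ≡ β) ∧ ((α ⊃ α) ≡ ((α ∧ β) ∧ β))) = ¬1/4 = 3/4
¬¬((α ≡ β) ∧ ((α ⊃ α) ≡ ((α ∧ β) ∧ β))) = ¬3/4 = 1/4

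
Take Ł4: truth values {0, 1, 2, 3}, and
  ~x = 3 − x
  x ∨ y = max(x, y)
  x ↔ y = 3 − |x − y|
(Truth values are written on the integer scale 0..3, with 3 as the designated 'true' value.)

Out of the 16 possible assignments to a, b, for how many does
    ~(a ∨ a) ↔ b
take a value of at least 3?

4

a = 0, b = 0 ↦ 0  <
a = 0, b = 1 ↦ 1  <
a = 0, b = 2 ↦ 2  <
a = 0, b = 3 ↦ 3  ≥
a = 1, b = 0 ↦ 1  <
a = 1, b = 1 ↦ 2  <
a = 1, b = 2 ↦ 3  ≥
a = 1, b = 3 ↦ 2  <
a = 2, b = 0 ↦ 2  <
a = 2, b = 1 ↦ 3  ≥
a = 2, b = 2 ↦ 2  <
a = 2, b = 3 ↦ 1  <
a = 3, b = 0 ↦ 3  ≥
a = 3, b = 1 ↦ 2  <
a = 3, b = 2 ↦ 1  <
a = 3, b = 3 ↦ 0  <
So 4 of the 16 assignments meet the threshold.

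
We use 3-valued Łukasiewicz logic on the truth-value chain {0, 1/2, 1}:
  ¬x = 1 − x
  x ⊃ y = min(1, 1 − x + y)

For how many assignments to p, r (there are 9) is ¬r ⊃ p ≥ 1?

6

p = 0, r = 0 ↦ 0  <
p = 0, r = 1/2 ↦ 1/2  <
p = 0, r = 1 ↦ 1  ≥
p = 1/2, r = 0 ↦ 1/2  <
p = 1/2, r = 1/2 ↦ 1  ≥
p = 1/2, r = 1 ↦ 1  ≥
p = 1, r = 0 ↦ 1  ≥
p = 1, r = 1/2 ↦ 1  ≥
p = 1, r = 1 ↦ 1  ≥
So 6 of the 9 assignments meet the threshold.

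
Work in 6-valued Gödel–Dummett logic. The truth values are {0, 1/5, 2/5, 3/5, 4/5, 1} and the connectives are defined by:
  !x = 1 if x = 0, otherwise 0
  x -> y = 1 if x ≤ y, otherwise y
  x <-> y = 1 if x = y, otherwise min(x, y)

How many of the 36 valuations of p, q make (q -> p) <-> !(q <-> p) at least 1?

5

value 1: 5 assignments (counts)
value 0: 31 assignments
So 5 of the 36 assignments meet the threshold.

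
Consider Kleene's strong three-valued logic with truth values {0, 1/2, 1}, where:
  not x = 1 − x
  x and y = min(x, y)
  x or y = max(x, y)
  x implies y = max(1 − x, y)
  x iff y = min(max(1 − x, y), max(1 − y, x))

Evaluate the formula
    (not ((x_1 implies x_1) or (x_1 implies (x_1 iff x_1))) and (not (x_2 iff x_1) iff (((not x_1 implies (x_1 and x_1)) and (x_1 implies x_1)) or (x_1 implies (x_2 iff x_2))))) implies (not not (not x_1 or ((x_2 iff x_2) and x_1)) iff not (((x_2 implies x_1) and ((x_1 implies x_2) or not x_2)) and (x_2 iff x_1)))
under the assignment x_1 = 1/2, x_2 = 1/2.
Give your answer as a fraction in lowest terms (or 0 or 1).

1/2

x_1 implies x_1 = 1/2 implies 1/2 = 1/2
x_1 iff x_1 = 1/2 iff 1/2 = 1/2
x_1 implies (x_1 iff x_1) = 1/2 implies 1/2 = 1/2
(x_1 implies x_1) or (x_1 implies (x_1 iff x_1)) = 1/2 or 1/2 = 1/2
not ((x_1 implies x_1) or (x_1 implies (x_1 iff x_1))) = not 1/2 = 1/2
x_2 iff x_1 = 1/2 iff 1/2 = 1/2
not (x_2 iff x_1) = not 1/2 = 1/2
not x_1 = not 1/2 = 1/2
x_1 and x_1 = 1/2 and 1/2 = 1/2
not x_1 implies (x_1 and x_1) = 1/2 implies 1/2 = 1/2
x_1 implies x_1 = 1/2 implies 1/2 = 1/2
(not x_1 implies (x_1 and x_1)) and (x_1 implies x_1) = 1/2 and 1/2 = 1/2
x_2 iff x_2 = 1/2 iff 1/2 = 1/2
x_1 implies (x_2 iff x_2) = 1/2 implies 1/2 = 1/2
((not x_1 implies (x_1 and x_1)) and (x_1 implies x_1)) or (x_1 implies (x_2 iff x_2)) = 1/2 or 1/2 = 1/2
not (x_2 iff x_1) iff (((not x_1 implies (x_1 and x_1)) and (x_1 implies x_1)) or (x_1 implies (x_2 iff x_2))) = 1/2 iff 1/2 = 1/2
not ((x_1 implies x_1) or (x_1 implies (x_1 iff x_1))) and (not (x_2 iff x_1) iff (((not x_1 implies (x_1 and x_1)) and (x_1 implies x_1)) or (x_1 implies (x_2 iff x_2)))) = 1/2 and 1/2 = 1/2
not x_1 = not 1/2 = 1/2
x_2 iff x_2 = 1/2 iff 1/2 = 1/2
(x_2 iff x_2) and x_1 = 1/2 and 1/2 = 1/2
not x_1 or ((x_2 iff x_2) and x_1) = 1/2 or 1/2 = 1/2
not (not x_1 or ((x_2 iff x_2) and x_1)) = not 1/2 = 1/2
not not (not x_1 or ((x_2 iff x_2) and x_1)) = not 1/2 = 1/2
x_2 implies x_1 = 1/2 implies 1/2 = 1/2
x_1 implies x_2 = 1/2 implies 1/2 = 1/2
not x_2 = not 1/2 = 1/2
(x_1 implies x_2) or not x_2 = 1/2 or 1/2 = 1/2
(x_2 implies x_1) and ((x_1 implies x_2) or not x_2) = 1/2 and 1/2 = 1/2
x_2 iff x_1 = 1/2 iff 1/2 = 1/2
((x_2 implies x_1) and ((x_1 implies x_2) or not x_2)) and (x_2 iff x_1) = 1/2 and 1/2 = 1/2
not (((x_2 implies x_1) and ((x_1 implies x_2) or not x_2)) and (x_2 iff x_1)) = not 1/2 = 1/2
not not (not x_1 or ((x_2 iff x_2) and x_1)) iff not (((x_2 implies x_1) and ((x_1 implies x_2) or not x_2)) and (x_2 iff x_1)) = 1/2 iff 1/2 = 1/2
(not ((x_1 implies x_1) or (x_1 implies (x_1 iff x_1))) and (not (x_2 iff x_1) iff (((not x_1 implies (x_1 and x_1)) and (x_1 implies x_1)) or (x_1 implies (x_2 iff x_2))))) implies (not not (not x_1 or ((x_2 iff x_2) and x_1)) iff not (((x_2 implies x_1) and ((x_1 implies x_2) or not x_2)) and (x_2 iff x_1))) = 1/2 implies 1/2 = 1/2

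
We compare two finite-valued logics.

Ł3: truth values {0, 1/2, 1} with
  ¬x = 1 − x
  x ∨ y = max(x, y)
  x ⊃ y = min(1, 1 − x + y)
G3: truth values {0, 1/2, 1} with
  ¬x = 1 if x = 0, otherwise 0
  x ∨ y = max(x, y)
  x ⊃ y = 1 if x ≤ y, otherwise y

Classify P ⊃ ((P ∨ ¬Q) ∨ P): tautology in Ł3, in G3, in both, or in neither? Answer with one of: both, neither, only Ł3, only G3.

both

In Ł3: every assignment gives 1 — tautology.
In G3: every assignment gives 1 — tautology.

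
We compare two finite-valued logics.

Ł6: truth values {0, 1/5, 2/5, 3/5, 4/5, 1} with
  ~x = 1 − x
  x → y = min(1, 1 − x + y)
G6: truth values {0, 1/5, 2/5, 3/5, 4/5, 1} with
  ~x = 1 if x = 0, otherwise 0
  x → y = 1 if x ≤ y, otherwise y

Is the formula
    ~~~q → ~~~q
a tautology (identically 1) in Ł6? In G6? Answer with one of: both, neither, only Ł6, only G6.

In Ł6: every assignment gives 1 — tautology.
In G6: every assignment gives 1 — tautology.

both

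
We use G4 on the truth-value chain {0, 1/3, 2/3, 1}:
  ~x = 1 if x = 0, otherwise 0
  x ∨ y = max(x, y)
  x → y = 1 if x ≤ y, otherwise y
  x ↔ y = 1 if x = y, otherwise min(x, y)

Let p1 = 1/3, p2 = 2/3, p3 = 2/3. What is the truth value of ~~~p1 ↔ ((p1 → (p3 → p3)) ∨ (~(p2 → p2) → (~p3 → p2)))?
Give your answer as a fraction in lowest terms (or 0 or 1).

0

~p1 = ~1/3 = 0
~~p1 = ~0 = 1
~~~p1 = ~1 = 0
p3 → p3 = 2/3 → 2/3 = 1
p1 → (p3 → p3) = 1/3 → 1 = 1
p2 → p2 = 2/3 → 2/3 = 1
~(p2 → p2) = ~1 = 0
~p3 = ~2/3 = 0
~p3 → p2 = 0 → 2/3 = 1
~(p2 → p2) → (~p3 → p2) = 0 → 1 = 1
(p1 → (p3 → p3)) ∨ (~(p2 → p2) → (~p3 → p2)) = 1 ∨ 1 = 1
~~~p1 ↔ ((p1 → (p3 → p3)) ∨ (~(p2 → p2) → (~p3 → p2))) = 0 ↔ 1 = 0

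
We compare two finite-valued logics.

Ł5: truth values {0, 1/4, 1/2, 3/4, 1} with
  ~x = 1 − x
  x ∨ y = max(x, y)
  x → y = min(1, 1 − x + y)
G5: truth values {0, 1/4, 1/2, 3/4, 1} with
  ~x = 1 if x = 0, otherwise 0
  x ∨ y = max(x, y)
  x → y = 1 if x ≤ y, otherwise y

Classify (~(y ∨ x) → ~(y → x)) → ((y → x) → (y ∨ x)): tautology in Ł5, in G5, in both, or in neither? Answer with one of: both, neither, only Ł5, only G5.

In Ł5: every assignment gives 1 — tautology.
In G5: at x = 1/4, y = 0 the value is 1/4 — not a tautology.

only Ł5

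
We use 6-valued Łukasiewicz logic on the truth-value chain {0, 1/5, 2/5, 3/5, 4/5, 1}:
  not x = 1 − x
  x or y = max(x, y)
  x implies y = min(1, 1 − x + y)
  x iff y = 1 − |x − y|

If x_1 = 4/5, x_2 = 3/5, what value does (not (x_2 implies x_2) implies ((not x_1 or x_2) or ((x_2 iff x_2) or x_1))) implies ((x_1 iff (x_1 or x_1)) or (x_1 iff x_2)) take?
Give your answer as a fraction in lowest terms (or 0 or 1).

x_2 implies x_2 = 3/5 implies 3/5 = 1
not (x_2 implies x_2) = not 1 = 0
not x_1 = not 4/5 = 1/5
not x_1 or x_2 = 1/5 or 3/5 = 3/5
x_2 iff x_2 = 3/5 iff 3/5 = 1
(x_2 iff x_2) or x_1 = 1 or 4/5 = 1
(not x_1 or x_2) or ((x_2 iff x_2) or x_1) = 3/5 or 1 = 1
not (x_2 implies x_2) implies ((not x_1 or x_2) or ((x_2 iff x_2) or x_1)) = 0 implies 1 = 1
x_1 or x_1 = 4/5 or 4/5 = 4/5
x_1 iff (x_1 or x_1) = 4/5 iff 4/5 = 1
x_1 iff x_2 = 4/5 iff 3/5 = 4/5
(x_1 iff (x_1 or x_1)) or (x_1 iff x_2) = 1 or 4/5 = 1
(not (x_2 implies x_2) implies ((not x_1 or x_2) or ((x_2 iff x_2) or x_1))) implies ((x_1 iff (x_1 or x_1)) or (x_1 iff x_2)) = 1 implies 1 = 1

1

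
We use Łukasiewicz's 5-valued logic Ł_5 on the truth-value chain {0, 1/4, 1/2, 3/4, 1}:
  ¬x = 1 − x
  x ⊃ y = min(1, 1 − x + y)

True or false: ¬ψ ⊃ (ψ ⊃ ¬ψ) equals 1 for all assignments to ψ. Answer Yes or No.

Yes

ψ = 0 ↦ 1
ψ = 1/4 ↦ 1
ψ = 1/2 ↦ 1
ψ = 3/4 ↦ 1
ψ = 1 ↦ 1
Every assignment gives a value ≥ 1.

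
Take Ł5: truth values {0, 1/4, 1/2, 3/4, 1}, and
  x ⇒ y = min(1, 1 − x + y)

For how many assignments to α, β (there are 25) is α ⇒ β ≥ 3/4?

19

value 1: 15 assignments (counts)
value 3/4: 4 assignments (counts)
value 1/2: 3 assignments
value 1/4: 2 assignments
value 0: 1 assignment
So 19 of the 25 assignments meet the threshold.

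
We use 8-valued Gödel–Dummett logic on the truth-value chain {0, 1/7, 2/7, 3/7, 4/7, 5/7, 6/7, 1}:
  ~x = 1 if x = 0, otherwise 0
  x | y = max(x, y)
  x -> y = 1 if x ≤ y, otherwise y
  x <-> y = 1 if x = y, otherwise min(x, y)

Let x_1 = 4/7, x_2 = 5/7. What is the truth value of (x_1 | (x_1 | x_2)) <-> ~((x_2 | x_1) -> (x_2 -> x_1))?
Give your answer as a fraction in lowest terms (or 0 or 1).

0

x_1 | x_2 = 4/7 | 5/7 = 5/7
x_1 | (x_1 | x_2) = 4/7 | 5/7 = 5/7
x_2 | x_1 = 5/7 | 4/7 = 5/7
x_2 -> x_1 = 5/7 -> 4/7 = 4/7
(x_2 | x_1) -> (x_2 -> x_1) = 5/7 -> 4/7 = 4/7
~((x_2 | x_1) -> (x_2 -> x_1)) = ~4/7 = 0
(x_1 | (x_1 | x_2)) <-> ~((x_2 | x_1) -> (x_2 -> x_1)) = 5/7 <-> 0 = 0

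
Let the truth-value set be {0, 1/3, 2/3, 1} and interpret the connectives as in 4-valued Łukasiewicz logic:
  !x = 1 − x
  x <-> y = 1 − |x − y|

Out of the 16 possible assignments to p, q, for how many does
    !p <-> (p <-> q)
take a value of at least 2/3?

11

p = 0, q = 0 ↦ 1  ≥
p = 0, q = 1/3 ↦ 2/3  ≥
p = 0, q = 2/3 ↦ 1/3  <
p = 0, q = 1 ↦ 0  <
p = 1/3, q = 0 ↦ 1  ≥
p = 1/3, q = 1/3 ↦ 2/3  ≥
p = 1/3, q = 2/3 ↦ 1  ≥
p = 1/3, q = 1 ↦ 2/3  ≥
p = 2/3, q = 0 ↦ 1  ≥
p = 2/3, q = 1/3 ↦ 2/3  ≥
p = 2/3, q = 2/3 ↦ 1/3  <
p = 2/3, q = 1 ↦ 2/3  ≥
p = 1, q = 0 ↦ 1  ≥
p = 1, q = 1/3 ↦ 2/3  ≥
p = 1, q = 2/3 ↦ 1/3  <
p = 1, q = 1 ↦ 0  <
So 11 of the 16 assignments meet the threshold.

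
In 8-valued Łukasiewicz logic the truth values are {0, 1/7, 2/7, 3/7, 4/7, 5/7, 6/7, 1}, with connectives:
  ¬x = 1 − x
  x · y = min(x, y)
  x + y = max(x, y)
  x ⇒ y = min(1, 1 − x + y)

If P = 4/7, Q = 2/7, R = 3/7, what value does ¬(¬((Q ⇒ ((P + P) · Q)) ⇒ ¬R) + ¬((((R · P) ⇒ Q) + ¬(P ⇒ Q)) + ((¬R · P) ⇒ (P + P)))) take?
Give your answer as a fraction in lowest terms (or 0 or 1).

P + P = 4/7 + 4/7 = 4/7
(P + P) · Q = 4/7 · 2/7 = 2/7
Q ⇒ ((P + P) · Q) = 2/7 ⇒ 2/7 = 1
¬R = ¬3/7 = 4/7
(Q ⇒ ((P + P) · Q)) ⇒ ¬R = 1 ⇒ 4/7 = 4/7
¬((Q ⇒ ((P + P) · Q)) ⇒ ¬R) = ¬4/7 = 3/7
R · P = 3/7 · 4/7 = 3/7
(R · P) ⇒ Q = 3/7 ⇒ 2/7 = 6/7
P ⇒ Q = 4/7 ⇒ 2/7 = 5/7
¬(P ⇒ Q) = ¬5/7 = 2/7
((R · P) ⇒ Q) + ¬(P ⇒ Q) = 6/7 + 2/7 = 6/7
¬R = ¬3/7 = 4/7
¬R · P = 4/7 · 4/7 = 4/7
P + P = 4/7 + 4/7 = 4/7
(¬R · P) ⇒ (P + P) = 4/7 ⇒ 4/7 = 1
(((R · P) ⇒ Q) + ¬(P ⇒ Q)) + ((¬R · P) ⇒ (P + P)) = 6/7 + 1 = 1
¬((((R · P) ⇒ Q) + ¬(P ⇒ Q)) + ((¬R · P) ⇒ (P + P))) = ¬1 = 0
¬((Q ⇒ ((P + P) · Q)) ⇒ ¬R) + ¬((((R · P) ⇒ Q) + ¬(P ⇒ Q)) + ((¬R · P) ⇒ (P + P))) = 3/7 + 0 = 3/7
¬(¬((Q ⇒ ((P + P) · Q)) ⇒ ¬R) + ¬((((R · P) ⇒ Q) + ¬(P ⇒ Q)) + ((¬R · P) ⇒ (P + P)))) = ¬3/7 = 4/7

4/7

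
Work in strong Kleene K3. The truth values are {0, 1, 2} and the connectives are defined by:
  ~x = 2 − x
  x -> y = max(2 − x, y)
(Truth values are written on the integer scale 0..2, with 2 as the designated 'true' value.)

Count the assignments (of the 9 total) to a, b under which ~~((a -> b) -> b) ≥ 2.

a = 0, b = 0 ↦ 0  <
a = 0, b = 1 ↦ 1  <
a = 0, b = 2 ↦ 2  ≥
a = 1, b = 0 ↦ 1  <
a = 1, b = 1 ↦ 1  <
a = 1, b = 2 ↦ 2  ≥
a = 2, b = 0 ↦ 2  ≥
a = 2, b = 1 ↦ 1  <
a = 2, b = 2 ↦ 2  ≥
So 4 of the 9 assignments meet the threshold.

4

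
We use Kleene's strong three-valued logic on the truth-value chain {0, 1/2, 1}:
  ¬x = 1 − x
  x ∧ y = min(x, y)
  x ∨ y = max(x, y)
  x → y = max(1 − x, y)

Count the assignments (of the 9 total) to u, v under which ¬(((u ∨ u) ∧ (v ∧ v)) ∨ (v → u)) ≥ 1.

1

u = 0, v = 0 ↦ 0  <
u = 0, v = 1/2 ↦ 1/2  <
u = 0, v = 1 ↦ 1  ≥
u = 1/2, v = 0 ↦ 0  <
u = 1/2, v = 1/2 ↦ 1/2  <
u = 1/2, v = 1 ↦ 1/2  <
u = 1, v = 0 ↦ 0  <
u = 1, v = 1/2 ↦ 0  <
u = 1, v = 1 ↦ 0  <
So 1 of the 9 assignments meets the threshold.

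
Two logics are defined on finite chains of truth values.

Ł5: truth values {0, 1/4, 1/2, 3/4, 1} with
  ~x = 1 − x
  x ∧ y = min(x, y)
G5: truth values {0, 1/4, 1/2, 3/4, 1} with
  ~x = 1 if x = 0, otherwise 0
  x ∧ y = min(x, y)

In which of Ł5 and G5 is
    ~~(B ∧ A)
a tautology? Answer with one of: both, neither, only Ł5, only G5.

neither

In Ł5: at A = 0, B = 0 the value is 0 — not a tautology.
In G5: at A = 0, B = 0 the value is 0 — not a tautology.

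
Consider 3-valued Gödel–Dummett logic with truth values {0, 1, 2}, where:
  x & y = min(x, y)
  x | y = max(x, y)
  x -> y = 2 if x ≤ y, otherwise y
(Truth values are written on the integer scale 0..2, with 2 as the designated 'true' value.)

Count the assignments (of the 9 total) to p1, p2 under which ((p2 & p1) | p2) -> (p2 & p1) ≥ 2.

p1 = 0, p2 = 0 ↦ 2  ≥
p1 = 0, p2 = 1 ↦ 0  <
p1 = 0, p2 = 2 ↦ 0  <
p1 = 1, p2 = 0 ↦ 2  ≥
p1 = 1, p2 = 1 ↦ 2  ≥
p1 = 1, p2 = 2 ↦ 1  <
p1 = 2, p2 = 0 ↦ 2  ≥
p1 = 2, p2 = 1 ↦ 2  ≥
p1 = 2, p2 = 2 ↦ 2  ≥
So 6 of the 9 assignments meet the threshold.

6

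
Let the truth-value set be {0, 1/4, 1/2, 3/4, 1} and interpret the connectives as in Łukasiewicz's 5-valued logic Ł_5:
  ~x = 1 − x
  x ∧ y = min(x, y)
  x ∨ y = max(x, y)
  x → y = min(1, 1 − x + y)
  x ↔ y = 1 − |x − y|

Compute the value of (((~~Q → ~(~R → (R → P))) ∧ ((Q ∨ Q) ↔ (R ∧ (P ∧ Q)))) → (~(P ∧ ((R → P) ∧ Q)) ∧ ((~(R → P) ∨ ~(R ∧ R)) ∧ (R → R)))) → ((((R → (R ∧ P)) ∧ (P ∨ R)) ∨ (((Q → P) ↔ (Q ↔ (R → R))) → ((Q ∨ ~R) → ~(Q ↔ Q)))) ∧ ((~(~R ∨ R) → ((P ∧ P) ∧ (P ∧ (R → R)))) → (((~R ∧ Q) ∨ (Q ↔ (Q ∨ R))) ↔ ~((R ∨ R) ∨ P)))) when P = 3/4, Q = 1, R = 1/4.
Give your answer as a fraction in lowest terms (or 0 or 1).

1/4

~Q = ~1 = 0
~~Q = ~0 = 1
~R = ~1/4 = 3/4
R → P = 1/4 → 3/4 = 1
~R → (R → P) = 3/4 → 1 = 1
~(~R → (R → P)) = ~1 = 0
~~Q → ~(~R → (R → P)) = 1 → 0 = 0
Q ∨ Q = 1 ∨ 1 = 1
P ∧ Q = 3/4 ∧ 1 = 3/4
R ∧ (P ∧ Q) = 1/4 ∧ 3/4 = 1/4
(Q ∨ Q) ↔ (R ∧ (P ∧ Q)) = 1 ↔ 1/4 = 1/4
(~~Q → ~(~R → (R → P))) ∧ ((Q ∨ Q) ↔ (R ∧ (P ∧ Q))) = 0 ∧ 1/4 = 0
R → P = 1/4 → 3/4 = 1
(R → P) ∧ Q = 1 ∧ 1 = 1
P ∧ ((R → P) ∧ Q) = 3/4 ∧ 1 = 3/4
~(P ∧ ((R → P) ∧ Q)) = ~3/4 = 1/4
R → P = 1/4 → 3/4 = 1
~(R → P) = ~1 = 0
R ∧ R = 1/4 ∧ 1/4 = 1/4
~(R ∧ R) = ~1/4 = 3/4
~(R → P) ∨ ~(R ∧ R) = 0 ∨ 3/4 = 3/4
R → R = 1/4 → 1/4 = 1
(~(R → P) ∨ ~(R ∧ R)) ∧ (R → R) = 3/4 ∧ 1 = 3/4
~(P ∧ ((R → P) ∧ Q)) ∧ ((~(R → P) ∨ ~(R ∧ R)) ∧ (R → R)) = 1/4 ∧ 3/4 = 1/4
((~~Q → ~(~R → (R → P))) ∧ ((Q ∨ Q) ↔ (R ∧ (P ∧ Q)))) → (~(P ∧ ((R → P) ∧ Q)) ∧ ((~(R → P) ∨ ~(R ∧ R)) ∧ (R → R))) = 0 → 1/4 = 1
R ∧ P = 1/4 ∧ 3/4 = 1/4
R → (R ∧ P) = 1/4 → 1/4 = 1
P ∨ R = 3/4 ∨ 1/4 = 3/4
(R → (R ∧ P)) ∧ (P ∨ R) = 1 ∧ 3/4 = 3/4
Q → P = 1 → 3/4 = 3/4
R → R = 1/4 → 1/4 = 1
Q ↔ (R → R) = 1 ↔ 1 = 1
(Q → P) ↔ (Q ↔ (R → R)) = 3/4 ↔ 1 = 3/4
~R = ~1/4 = 3/4
Q ∨ ~R = 1 ∨ 3/4 = 1
Q ↔ Q = 1 ↔ 1 = 1
~(Q ↔ Q) = ~1 = 0
(Q ∨ ~R) → ~(Q ↔ Q) = 1 → 0 = 0
((Q → P) ↔ (Q ↔ (R → R))) → ((Q ∨ ~R) → ~(Q ↔ Q)) = 3/4 → 0 = 1/4
((R → (R ∧ P)) ∧ (P ∨ R)) ∨ (((Q → P) ↔ (Q ↔ (R → R))) → ((Q ∨ ~R) → ~(Q ↔ Q))) = 3/4 ∨ 1/4 = 3/4
~R = ~1/4 = 3/4
~R ∨ R = 3/4 ∨ 1/4 = 3/4
~(~R ∨ R) = ~3/4 = 1/4
P ∧ P = 3/4 ∧ 3/4 = 3/4
R → R = 1/4 → 1/4 = 1
P ∧ (R → R) = 3/4 ∧ 1 = 3/4
(P ∧ P) ∧ (P ∧ (R → R)) = 3/4 ∧ 3/4 = 3/4
~(~R ∨ R) → ((P ∧ P) ∧ (P ∧ (R → R))) = 1/4 → 3/4 = 1
~R = ~1/4 = 3/4
~R ∧ Q = 3/4 ∧ 1 = 3/4
Q ∨ R = 1 ∨ 1/4 = 1
Q ↔ (Q ∨ R) = 1 ↔ 1 = 1
(~R ∧ Q) ∨ (Q ↔ (Q ∨ R)) = 3/4 ∨ 1 = 1
R ∨ R = 1/4 ∨ 1/4 = 1/4
(R ∨ R) ∨ P = 1/4 ∨ 3/4 = 3/4
~((R ∨ R) ∨ P) = ~3/4 = 1/4
((~R ∧ Q) ∨ (Q ↔ (Q ∨ R))) ↔ ~((R ∨ R) ∨ P) = 1 ↔ 1/4 = 1/4
(~(~R ∨ R) → ((P ∧ P) ∧ (P ∧ (R → R)))) → (((~R ∧ Q) ∨ (Q ↔ (Q ∨ R))) ↔ ~((R ∨ R) ∨ P)) = 1 → 1/4 = 1/4
(((R → (R ∧ P)) ∧ (P ∨ R)) ∨ (((Q → P) ↔ (Q ↔ (R → R))) → ((Q ∨ ~R) → ~(Q ↔ Q)))) ∧ ((~(~R ∨ R) → ((P ∧ P) ∧ (P ∧ (R → R)))) → (((~R ∧ Q) ∨ (Q ↔ (Q ∨ R))) ↔ ~((R ∨ R) ∨ P))) = 3/4 ∧ 1/4 = 1/4
(((~~Q → ~(~R → (R → P))) ∧ ((Q ∨ Q) ↔ (R ∧ (P ∧ Q)))) → (~(P ∧ ((R → P) ∧ Q)) ∧ ((~(R → P) ∨ ~(R ∧ R)) ∧ (R → R)))) → ((((R → (R ∧ P)) ∧ (P ∨ R)) ∨ (((Q → P) ↔ (Q ↔ (R → R))) → ((Q ∨ ~R) → ~(Q ↔ Q)))) ∧ ((~(~R ∨ R) → ((P ∧ P) ∧ (P ∧ (R → R)))) → (((~R ∧ Q) ∨ (Q ↔ (Q ∨ R))) ↔ ~((R ∨ R) ∨ P)))) = 1 → 1/4 = 1/4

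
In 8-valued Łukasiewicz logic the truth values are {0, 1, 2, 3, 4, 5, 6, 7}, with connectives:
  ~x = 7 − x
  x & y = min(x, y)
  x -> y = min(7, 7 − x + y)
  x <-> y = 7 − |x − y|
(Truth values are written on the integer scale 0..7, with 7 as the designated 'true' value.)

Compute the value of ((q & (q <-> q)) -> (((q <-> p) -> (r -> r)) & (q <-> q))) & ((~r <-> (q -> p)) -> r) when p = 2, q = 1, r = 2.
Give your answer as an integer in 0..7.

4

q <-> q = 1 <-> 1 = 7
q & (q <-> q) = 1 & 7 = 1
q <-> p = 1 <-> 2 = 6
r -> r = 2 -> 2 = 7
(q <-> p) -> (r -> r) = 6 -> 7 = 7
q <-> q = 1 <-> 1 = 7
((q <-> p) -> (r -> r)) & (q <-> q) = 7 & 7 = 7
(q & (q <-> q)) -> (((q <-> p) -> (r -> r)) & (q <-> q)) = 1 -> 7 = 7
~r = ~2 = 5
q -> p = 1 -> 2 = 7
~r <-> (q -> p) = 5 <-> 7 = 5
(~r <-> (q -> p)) -> r = 5 -> 2 = 4
((q & (q <-> q)) -> (((q <-> p) -> (r -> r)) & (q <-> q))) & ((~r <-> (q -> p)) -> r) = 7 & 4 = 4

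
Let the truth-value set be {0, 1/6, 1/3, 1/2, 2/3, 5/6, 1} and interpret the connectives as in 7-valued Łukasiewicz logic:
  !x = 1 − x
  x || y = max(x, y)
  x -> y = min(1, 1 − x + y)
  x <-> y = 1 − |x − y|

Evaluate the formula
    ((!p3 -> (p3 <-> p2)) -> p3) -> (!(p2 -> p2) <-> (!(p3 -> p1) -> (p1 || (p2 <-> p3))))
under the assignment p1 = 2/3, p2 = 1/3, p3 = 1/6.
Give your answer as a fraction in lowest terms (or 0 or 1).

5/6

!p3 = !1/6 = 5/6
p3 <-> p2 = 1/6 <-> 1/3 = 5/6
!p3 -> (p3 <-> p2) = 5/6 -> 5/6 = 1
(!p3 -> (p3 <-> p2)) -> p3 = 1 -> 1/6 = 1/6
p2 -> p2 = 1/3 -> 1/3 = 1
!(p2 -> p2) = !1 = 0
p3 -> p1 = 1/6 -> 2/3 = 1
!(p3 -> p1) = !1 = 0
p2 <-> p3 = 1/3 <-> 1/6 = 5/6
p1 || (p2 <-> p3) = 2/3 || 5/6 = 5/6
!(p3 -> p1) -> (p1 || (p2 <-> p3)) = 0 -> 5/6 = 1
!(p2 -> p2) <-> (!(p3 -> p1) -> (p1 || (p2 <-> p3))) = 0 <-> 1 = 0
((!p3 -> (p3 <-> p2)) -> p3) -> (!(p2 -> p2) <-> (!(p3 -> p1) -> (p1 || (p2 <-> p3)))) = 1/6 -> 0 = 5/6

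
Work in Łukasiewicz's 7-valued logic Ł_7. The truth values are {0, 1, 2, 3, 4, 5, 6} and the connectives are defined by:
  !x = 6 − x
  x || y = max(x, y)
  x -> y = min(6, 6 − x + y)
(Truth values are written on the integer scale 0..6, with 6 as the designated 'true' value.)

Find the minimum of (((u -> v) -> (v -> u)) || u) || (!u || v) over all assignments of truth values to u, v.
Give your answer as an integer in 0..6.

Take u = 2, v = 4:
u -> v = 2 -> 4 = 6
v -> u = 4 -> 2 = 4
(u -> v) -> (v -> u) = 6 -> 4 = 4
((u -> v) -> (v -> u)) || u = 4 || 2 = 4
!u = !2 = 4
!u || v = 4 || 4 = 4
(((u -> v) -> (v -> u)) || u) || (!u || v) = 4 || 4 = 4
No assignment yields a value below 4, so this is the minimum.

4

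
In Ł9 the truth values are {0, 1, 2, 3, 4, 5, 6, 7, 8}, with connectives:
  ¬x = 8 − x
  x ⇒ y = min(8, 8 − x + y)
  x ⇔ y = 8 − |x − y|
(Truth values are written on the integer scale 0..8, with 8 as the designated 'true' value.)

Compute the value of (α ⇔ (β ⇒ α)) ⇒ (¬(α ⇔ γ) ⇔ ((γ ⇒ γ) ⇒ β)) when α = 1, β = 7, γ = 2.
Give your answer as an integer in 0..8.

3

β ⇒ α = 7 ⇒ 1 = 2
α ⇔ (β ⇒ α) = 1 ⇔ 2 = 7
α ⇔ γ = 1 ⇔ 2 = 7
¬(α ⇔ γ) = ¬7 = 1
γ ⇒ γ = 2 ⇒ 2 = 8
(γ ⇒ γ) ⇒ β = 8 ⇒ 7 = 7
¬(α ⇔ γ) ⇔ ((γ ⇒ γ) ⇒ β) = 1 ⇔ 7 = 2
(α ⇔ (β ⇒ α)) ⇒ (¬(α ⇔ γ) ⇔ ((γ ⇒ γ) ⇒ β)) = 7 ⇒ 2 = 3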